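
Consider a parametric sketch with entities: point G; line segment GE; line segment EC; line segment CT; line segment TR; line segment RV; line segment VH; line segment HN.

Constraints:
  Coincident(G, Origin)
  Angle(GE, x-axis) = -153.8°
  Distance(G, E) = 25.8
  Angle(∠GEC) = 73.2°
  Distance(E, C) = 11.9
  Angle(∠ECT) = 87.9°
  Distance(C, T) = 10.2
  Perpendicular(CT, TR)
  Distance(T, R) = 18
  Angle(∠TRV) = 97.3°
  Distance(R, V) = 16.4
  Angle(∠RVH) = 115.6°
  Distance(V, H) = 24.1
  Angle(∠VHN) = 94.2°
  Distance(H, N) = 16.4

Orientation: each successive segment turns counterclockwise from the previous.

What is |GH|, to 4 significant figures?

44.16

G is at the origin; GE runs at -153.8° with length 25.8, so E = (-23.15, -11.39). ∠GEC = 73.2° gives EC at -47.00° from the x-axis; with |EC| = 11.9, C = (-15.03, -20.09). ∠ECT = 87.9° gives CT at 45.10° from the x-axis; with |CT| = 10.2, T = (-7.834, -12.87). The perpendicularity gives TR at right angles to CT, so TR runs at 135.1°; with |TR| = 18.0, R = (-20.58, -0.1632). ∠TRV = 97.3° gives RV at -142.2° from the x-axis; with |RV| = 16.4, V = (-33.54, -10.21). ∠RVH = 115.6° gives VH at -77.80° from the x-axis; with |VH| = 24.1, H = (-28.45, -33.77). Then |GH| = |H − G| = 44.16.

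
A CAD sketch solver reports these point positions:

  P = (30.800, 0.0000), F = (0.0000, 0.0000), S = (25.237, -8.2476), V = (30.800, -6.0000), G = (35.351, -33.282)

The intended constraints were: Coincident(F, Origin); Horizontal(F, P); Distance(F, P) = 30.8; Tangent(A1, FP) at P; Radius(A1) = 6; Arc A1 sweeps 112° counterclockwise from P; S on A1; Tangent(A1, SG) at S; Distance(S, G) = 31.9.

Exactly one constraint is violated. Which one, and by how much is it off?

Distance(S, G) = 31.9 — off by 4.90.

F = (0.00, 0.00) ✓; F.y = 0.00, P.y = 0.00 ✓; |FP| = 30.80 ✓; ∠(VP, PF) = 90.00° ✓; |VP| = 6.000 ✓; bearing(V→S) − bearing(V→P) = 112.0° ✓; |VS| = 6.000 ✓; ∠(VS, SG) = 90.00° ✓; |SG| = 27.00 ✗.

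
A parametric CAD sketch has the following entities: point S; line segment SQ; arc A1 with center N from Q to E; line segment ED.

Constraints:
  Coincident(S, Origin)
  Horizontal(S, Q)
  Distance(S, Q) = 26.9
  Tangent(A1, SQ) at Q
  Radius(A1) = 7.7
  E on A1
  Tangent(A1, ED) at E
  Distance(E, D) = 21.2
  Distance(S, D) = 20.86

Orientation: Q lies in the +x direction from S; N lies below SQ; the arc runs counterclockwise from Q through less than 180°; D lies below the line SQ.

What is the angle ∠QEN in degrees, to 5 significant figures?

64.372°

Checks: |SQ| = 26.90 ✓; |NE| = 7.700 ✓; ∠(NE, ED) = 90.00° ✓; |ED| = 21.20 ✓; |SD| = 20.86 ✓.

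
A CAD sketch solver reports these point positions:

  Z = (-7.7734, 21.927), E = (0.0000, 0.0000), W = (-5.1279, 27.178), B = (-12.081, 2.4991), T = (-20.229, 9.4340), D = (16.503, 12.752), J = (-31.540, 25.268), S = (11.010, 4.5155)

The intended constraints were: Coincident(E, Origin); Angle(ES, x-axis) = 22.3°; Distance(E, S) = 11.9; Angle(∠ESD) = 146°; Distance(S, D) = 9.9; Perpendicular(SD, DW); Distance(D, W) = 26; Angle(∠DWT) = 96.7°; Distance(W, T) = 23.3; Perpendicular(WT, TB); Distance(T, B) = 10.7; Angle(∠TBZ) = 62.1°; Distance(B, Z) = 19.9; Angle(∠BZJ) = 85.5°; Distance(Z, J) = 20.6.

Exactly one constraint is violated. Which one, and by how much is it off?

Distance(Z, J) = 20.6 — off by 3.40.

E = (0.00, 0.00) ✓; ES at 22.30° ✓; |ES| = 11.90 ✓; ∠ESD = 146.0° ✓; |SD| = 9.900 ✓; ∠(SD, DW) = 90.00° ✓; |DW| = 26.00 ✓; ∠DWT = 96.70° ✓; |WT| = 23.30 ✓; ∠(WT, TB) = 90.00° ✓; |TB| = 10.70 ✓; ∠TBZ = 62.10° ✓; |BZ| = 19.90 ✓; ∠BZJ = 85.50° ✓; |ZJ| = 24.00 ✗.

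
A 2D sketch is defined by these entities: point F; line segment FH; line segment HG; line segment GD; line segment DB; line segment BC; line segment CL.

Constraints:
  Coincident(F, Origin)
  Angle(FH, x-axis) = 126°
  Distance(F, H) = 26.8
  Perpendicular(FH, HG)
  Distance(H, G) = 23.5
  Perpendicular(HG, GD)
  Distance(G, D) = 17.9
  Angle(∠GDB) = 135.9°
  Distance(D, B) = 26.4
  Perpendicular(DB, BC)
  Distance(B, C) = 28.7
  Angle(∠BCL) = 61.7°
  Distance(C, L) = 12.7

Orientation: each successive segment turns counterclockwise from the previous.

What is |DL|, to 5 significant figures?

27.312

F is at the origin; FH runs at 126.0° with length 26.8, so H = (-15.753, 21.682). FH ⟂ HG, so HG runs at -144.00°; with |HG| = 23.5, G = (-34.765, 7.8687). The perpendicularity gives GD at right angles to HG, so GD runs at -54.000°; with |GD| = 17.9, D = (-24.243, -6.6127). ∠GDB = 135.9° gives DB at -9.9000° from the x-axis; with |DB| = 26.4, B = (1.7637, -11.152). DB is perpendicular to BC, so BC runs at 80.100°; with |BC| = 28.7, C = (6.6981, 17.121). ∠BCL = 61.7° gives CL at -161.60° from the x-axis; with |CL| = 12.7, L = (-5.3527, 13.112). Then |DL| = |L − D| = 27.312.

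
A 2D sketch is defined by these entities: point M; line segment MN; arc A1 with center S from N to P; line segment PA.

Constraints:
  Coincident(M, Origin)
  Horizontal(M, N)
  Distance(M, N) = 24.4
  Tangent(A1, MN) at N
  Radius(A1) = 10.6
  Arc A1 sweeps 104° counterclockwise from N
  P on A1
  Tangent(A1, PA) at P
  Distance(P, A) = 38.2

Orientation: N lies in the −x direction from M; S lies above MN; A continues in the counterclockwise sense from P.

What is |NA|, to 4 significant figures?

50.24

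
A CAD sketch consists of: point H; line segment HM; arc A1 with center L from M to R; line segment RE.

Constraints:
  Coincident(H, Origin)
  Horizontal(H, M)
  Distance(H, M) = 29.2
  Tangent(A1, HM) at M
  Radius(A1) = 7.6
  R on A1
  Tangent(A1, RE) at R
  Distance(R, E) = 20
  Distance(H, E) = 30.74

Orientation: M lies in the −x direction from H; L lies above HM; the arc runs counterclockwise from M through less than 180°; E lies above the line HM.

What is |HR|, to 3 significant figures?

22.6

Checks: |LM| = 7.600 ✓; |LR| = 7.600 ✓; ∠(LR, RE) = 90.00° ✓; |RE| = 20.00 ✓; |HE| = 30.74 ✓.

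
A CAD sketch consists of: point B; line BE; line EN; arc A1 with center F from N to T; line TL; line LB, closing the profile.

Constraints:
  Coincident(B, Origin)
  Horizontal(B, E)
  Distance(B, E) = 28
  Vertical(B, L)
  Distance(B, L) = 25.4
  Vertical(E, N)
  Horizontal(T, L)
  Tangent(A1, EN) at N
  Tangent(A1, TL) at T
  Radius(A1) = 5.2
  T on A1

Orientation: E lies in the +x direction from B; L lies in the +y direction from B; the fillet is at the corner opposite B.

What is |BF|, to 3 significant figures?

30.5

B is at the origin; B and E share the same y with |BE| = 28.0 and E on the +x side, so E = (28.0, 0.00). B and L share the same x with |BL| = 25.4 and L on the +y side, so L = (0.00, 25.4). The virtual corner opposite B is at (28.0, 25.4). Tangency of A1 to EN means the radius FN is perpendicular to EN and tangency of A1 to TL means the radius FT is perpendicular to TL, with radius 5.2, so the center F sits 5.2 in from both sides at F = (22.8, 20.2). Then |BF| = |F − B| = 30.5.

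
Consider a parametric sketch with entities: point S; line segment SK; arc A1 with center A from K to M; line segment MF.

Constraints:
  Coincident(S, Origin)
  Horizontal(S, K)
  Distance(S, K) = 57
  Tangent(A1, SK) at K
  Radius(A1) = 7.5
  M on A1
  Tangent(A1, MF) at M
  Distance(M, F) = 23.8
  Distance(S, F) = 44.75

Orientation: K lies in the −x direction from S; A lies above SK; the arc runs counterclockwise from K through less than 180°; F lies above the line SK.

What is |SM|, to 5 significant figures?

50.772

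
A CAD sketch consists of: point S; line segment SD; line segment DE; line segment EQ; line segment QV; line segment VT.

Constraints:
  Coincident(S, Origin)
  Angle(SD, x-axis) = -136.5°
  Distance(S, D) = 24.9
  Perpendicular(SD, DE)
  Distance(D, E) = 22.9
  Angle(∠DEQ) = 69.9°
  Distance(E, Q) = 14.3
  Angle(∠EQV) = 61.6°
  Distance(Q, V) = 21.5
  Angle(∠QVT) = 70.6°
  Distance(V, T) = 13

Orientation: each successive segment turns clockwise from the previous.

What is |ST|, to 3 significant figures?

36.1

S is at the origin; SD runs at -136.5° with length 24.9, so D = (-18.1, -17.1). SD ⟂ DE, so DE runs at 134°; with |DE| = 22.9, E = (-33.8, -0.529). ∠DEQ = 69.9° gives EQ at 23.4° from the x-axis; with |EQ| = 14.3, Q = (-20.7, 5.15). ∠EQV = 61.6° gives QV at -95.0° from the x-axis; with |QV| = 21.5, V = (-22.6, -16.3). ∠QVT = 70.6° gives VT at 156° from the x-axis; with |VT| = 13.0, T = (-34.4, -10.9). Then |ST| = |T − S| = 36.1.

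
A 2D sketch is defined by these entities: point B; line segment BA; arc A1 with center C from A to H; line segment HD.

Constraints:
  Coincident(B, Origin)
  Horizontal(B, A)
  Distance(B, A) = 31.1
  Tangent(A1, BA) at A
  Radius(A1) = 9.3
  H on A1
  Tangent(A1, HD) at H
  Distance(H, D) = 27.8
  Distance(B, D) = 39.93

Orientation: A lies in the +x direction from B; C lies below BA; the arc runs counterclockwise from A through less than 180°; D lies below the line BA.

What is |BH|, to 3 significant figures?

23.3

B is at the origin; B and A share the same y with |BA| = 31.1 and A on the +x side, so A = (31.1, 0.00). A1 meets BA tangentially, so CA is at right angles to BA, so C = A + (0, -9.3) = (31.1, -9.30). Since CH ⟂ HD (tangency), |CD| = √(9.3² + 27.8²) = 29.3 regardless of where H sits on A1. So D lies on both circle(B, 39.93) and circle(C, 29.3); the below-BA intersection is D = (18.1, -35.6). H is the foot of the tangent from D: H = (21.9, -8.04).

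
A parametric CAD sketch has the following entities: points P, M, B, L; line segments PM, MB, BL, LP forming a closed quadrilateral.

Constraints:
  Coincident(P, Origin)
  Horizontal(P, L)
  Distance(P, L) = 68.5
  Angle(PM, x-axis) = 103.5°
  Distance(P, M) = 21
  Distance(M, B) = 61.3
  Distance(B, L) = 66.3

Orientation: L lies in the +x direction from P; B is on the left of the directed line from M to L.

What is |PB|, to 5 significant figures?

73.365

Checks: |MB| = 61.30 ✓; |BL| = 66.30 ✓.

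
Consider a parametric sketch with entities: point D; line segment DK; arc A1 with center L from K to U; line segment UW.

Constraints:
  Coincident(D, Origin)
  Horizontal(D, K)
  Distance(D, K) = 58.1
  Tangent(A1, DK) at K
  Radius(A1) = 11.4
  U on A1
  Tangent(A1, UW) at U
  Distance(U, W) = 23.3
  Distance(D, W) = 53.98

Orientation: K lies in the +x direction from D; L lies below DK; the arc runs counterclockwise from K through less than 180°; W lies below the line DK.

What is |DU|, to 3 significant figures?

47.8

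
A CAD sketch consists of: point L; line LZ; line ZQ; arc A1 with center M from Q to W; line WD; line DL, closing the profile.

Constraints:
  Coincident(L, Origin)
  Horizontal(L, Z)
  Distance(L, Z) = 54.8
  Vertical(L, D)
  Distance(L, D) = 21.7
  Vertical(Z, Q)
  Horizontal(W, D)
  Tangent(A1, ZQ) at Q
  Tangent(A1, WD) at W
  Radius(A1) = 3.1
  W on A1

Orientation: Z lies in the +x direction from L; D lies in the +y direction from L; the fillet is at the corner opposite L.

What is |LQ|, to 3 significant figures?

57.9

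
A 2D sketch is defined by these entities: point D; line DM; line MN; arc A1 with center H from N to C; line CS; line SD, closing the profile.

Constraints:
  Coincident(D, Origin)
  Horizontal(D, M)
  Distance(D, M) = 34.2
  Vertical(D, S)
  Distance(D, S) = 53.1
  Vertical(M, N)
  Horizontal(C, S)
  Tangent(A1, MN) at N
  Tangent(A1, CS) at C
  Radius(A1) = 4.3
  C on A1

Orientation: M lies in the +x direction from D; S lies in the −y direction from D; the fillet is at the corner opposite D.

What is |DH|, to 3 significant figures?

57.2

D is at the origin; DM is horizontal with |DM| = 34.2 and M on the +x side, so M = (34.2, 0.00). DS is vertical with |DS| = 53.1 and S on the −y side, so S = (0.00, -53.1). The virtual corner opposite D is at (34.2, -53.1). The tangent condition forces HN to be normal to MN and the tangent condition forces HC to be normal to CS, with radius 4.3, so the center H sits 4.3 in from both sides at H = (29.9, -48.8). Then |DH| = |H − D| = 57.2.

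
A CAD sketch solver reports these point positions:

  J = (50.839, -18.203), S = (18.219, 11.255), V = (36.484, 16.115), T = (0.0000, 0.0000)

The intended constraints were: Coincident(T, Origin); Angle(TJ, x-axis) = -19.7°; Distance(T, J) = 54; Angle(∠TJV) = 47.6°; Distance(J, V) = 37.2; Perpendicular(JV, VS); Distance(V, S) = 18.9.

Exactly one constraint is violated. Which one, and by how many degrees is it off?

Perpendicular(JV, VS) — off by 7.80°.

T = (0.00, 0.00) ✓; TJ at -19.70° ✓; |TJ| = 54.00 ✓; ∠TJV = 47.60° ✓; |JV| = 37.20 ✓; ∠(JV, VS) = 82.20° ✗; |VS| = 18.90 ✓.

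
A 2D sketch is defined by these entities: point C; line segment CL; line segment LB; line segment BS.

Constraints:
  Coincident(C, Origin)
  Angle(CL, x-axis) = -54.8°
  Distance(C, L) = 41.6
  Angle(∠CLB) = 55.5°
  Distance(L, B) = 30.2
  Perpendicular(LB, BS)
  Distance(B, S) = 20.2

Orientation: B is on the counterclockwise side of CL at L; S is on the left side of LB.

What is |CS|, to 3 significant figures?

15.6

∠CLB = 55.5°, so LB runs at -54.8° + (180° − 55.5°) = 69.7° from the x-axis; with |LB| = 30.2, B = L + 30.2·(cos 69.7°, sin 69.7°) = (34.5, -5.67). LB ⟂ BS; with |BS| = 20.2 on the left of LB, S = B + 20.2·(-0.938, 0.347) = (15.5, 1.34). Then |CS| = |S − C| = 15.6.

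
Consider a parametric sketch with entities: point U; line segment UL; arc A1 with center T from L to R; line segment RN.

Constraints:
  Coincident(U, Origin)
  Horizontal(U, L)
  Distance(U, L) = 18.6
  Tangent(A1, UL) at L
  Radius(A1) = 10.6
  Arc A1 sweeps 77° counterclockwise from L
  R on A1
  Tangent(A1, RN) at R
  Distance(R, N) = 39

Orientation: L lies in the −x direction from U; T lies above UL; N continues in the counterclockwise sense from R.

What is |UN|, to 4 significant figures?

46.22

U is at the origin; U and L share the same y with |UL| = 18.6 and L on the −x side, so L = (-18.60, 0.000). A1 meets UL tangentially, so TL is at right angles to UL, so T = L + (0, 10.6) = (-18.60, 10.60). On A1, L sits at bearing -90° from T; a 77° counterclockwise sweep puts R at bearing -13°, so R = T + 10.6·(cos -13°, sin -13°) = (-8.272, 8.216). Tangency of A1 to RN means the radius TR is perpendicular to RN, so RN runs along (−sin -13°, cos -13°); with |RN| = 39.0, N = (0.5014, 46.22). Then |UN| = |N − U| = 46.22.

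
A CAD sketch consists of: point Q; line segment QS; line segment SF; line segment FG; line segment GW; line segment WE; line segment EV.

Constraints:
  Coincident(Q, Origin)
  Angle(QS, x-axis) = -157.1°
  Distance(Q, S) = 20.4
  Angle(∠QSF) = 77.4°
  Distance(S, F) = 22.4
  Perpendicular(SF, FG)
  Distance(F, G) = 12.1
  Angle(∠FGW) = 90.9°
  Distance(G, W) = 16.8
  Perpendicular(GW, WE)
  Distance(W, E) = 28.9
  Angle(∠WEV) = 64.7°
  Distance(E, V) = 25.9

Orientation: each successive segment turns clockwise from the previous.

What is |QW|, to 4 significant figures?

7.632

The perpendicularity gives FG at right angles to SF, so FG runs at 10.30°; with |FG| = 12.1, G = (-10.89, 16.26). ∠FGW = 90.9° gives GW at -78.80° from the x-axis; with |GW| = 16.8, W = (-7.629, -0.2156). Then |QW| = |W − Q| = 7.632.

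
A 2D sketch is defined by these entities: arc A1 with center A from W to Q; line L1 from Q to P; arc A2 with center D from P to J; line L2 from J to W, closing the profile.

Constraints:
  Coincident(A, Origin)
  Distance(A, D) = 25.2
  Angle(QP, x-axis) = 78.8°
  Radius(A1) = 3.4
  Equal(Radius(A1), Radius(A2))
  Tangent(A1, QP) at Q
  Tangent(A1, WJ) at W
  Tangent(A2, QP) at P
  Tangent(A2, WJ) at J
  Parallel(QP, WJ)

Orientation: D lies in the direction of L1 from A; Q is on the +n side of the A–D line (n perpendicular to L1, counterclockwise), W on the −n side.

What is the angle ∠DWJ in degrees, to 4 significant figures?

7.684°

The slot axis is L1's direction at 78.8°, so u = (cos 78.8°, sin 78.8°) = (0.1942, 0.9810) and n = (−sin 78.8°, cos 78.8°) = (-0.9810, 0.1942). A is at the origin and D lies 25.2 along u from A, so D = 25.2·u = (4.895, 24.72). Tangency of A1 to both parallel lines with radius 3.4 puts Q and W at A ± 3.4·n: Q = (-3.335, 0.6604), W = (3.335, -0.6604). Equal radii place P and J the same way about D: P = D + 3.4·n = (1.559, 25.38), J = D − 3.4·n = (8.230, 24.06). Then cos ∠DWJ = WD·WJ / (|WD||WJ|), giving 7.684°.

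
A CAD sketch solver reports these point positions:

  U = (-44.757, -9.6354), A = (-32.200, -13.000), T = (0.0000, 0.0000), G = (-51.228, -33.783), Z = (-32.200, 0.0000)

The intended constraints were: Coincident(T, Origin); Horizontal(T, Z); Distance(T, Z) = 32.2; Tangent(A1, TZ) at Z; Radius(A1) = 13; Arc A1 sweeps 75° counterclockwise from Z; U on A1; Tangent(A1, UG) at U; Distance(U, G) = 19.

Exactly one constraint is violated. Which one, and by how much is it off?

Distance(U, G) = 19 — off by 6.00.

T = (0.00, 0.00) ✓; T.y = 0.00, Z.y = 0.00 ✓; |TZ| = 32.20 ✓; ∠(AZ, ZT) = 90.00° ✓; |AZ| = 13.00 ✓; bearing(A→U) − bearing(A→Z) = 75.00° ✓; |AU| = 13.00 ✓; ∠(AU, UG) = 90.00° ✓; |UG| = 25.00 ✗.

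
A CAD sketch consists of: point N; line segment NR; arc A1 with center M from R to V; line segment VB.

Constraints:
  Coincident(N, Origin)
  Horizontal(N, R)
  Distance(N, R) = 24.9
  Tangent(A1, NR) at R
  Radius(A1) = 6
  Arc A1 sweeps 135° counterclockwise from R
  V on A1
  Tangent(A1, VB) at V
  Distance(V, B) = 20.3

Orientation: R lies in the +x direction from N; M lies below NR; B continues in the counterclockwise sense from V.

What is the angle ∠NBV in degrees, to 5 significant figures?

9.9106°

On A1, R sits at bearing 90° from M; a 135° counterclockwise sweep puts V at bearing 225°, so V = M + 6.0·(cos 225°, sin 225°) = (20.657, -10.243). The tangent condition forces MV to be normal to VB, so VB runs along (−sin 225°, cos 225°); with |VB| = 20.3, B = (35.012, -24.597). Then cos ∠NBV = BN·BV / (|BN||BV|), giving 9.9106°.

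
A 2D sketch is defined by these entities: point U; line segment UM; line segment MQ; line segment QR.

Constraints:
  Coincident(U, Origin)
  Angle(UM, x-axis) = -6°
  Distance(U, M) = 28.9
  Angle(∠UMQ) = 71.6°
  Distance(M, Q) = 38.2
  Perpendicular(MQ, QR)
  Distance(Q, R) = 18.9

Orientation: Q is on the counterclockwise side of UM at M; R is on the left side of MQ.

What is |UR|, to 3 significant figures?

30.3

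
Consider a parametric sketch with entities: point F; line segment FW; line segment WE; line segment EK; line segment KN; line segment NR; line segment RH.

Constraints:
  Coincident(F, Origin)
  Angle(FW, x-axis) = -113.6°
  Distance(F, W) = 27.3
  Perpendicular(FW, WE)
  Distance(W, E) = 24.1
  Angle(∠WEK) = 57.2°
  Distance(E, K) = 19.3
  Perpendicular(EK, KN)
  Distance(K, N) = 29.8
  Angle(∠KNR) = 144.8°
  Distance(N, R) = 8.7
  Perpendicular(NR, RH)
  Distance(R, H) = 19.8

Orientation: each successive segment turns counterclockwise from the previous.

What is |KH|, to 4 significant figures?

33.15

∠KNR = 144.8° gives NR at -135.6° from the x-axis; with |NR| = 8.7, R = (-27.56, -26.46). NR ⟂ RH, so RH runs at -45.60°; with |RH| = 19.8, H = (-13.71, -40.61). Then |KH| = |H − K| = 33.15.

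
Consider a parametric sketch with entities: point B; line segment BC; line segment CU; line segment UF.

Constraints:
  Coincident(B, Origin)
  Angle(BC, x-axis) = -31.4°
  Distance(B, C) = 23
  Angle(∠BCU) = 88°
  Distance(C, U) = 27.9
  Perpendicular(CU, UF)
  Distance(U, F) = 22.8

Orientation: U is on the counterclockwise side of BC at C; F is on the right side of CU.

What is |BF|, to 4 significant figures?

53.20

∠BCU = 88.0°, so CU runs at -31.4° + (180° − 88.0°) = 60.60° from the x-axis; with |CU| = 27.9, U = C + 27.9·(cos 60.60°, sin 60.60°) = (33.33, 12.32). The perpendicularity gives UF at right angles to CU; with |UF| = 22.8 on the right of CU, F = U + 22.8·(0.8712, -0.4909) = (53.19, 1.131). Then |BF| = |F − B| = 53.20.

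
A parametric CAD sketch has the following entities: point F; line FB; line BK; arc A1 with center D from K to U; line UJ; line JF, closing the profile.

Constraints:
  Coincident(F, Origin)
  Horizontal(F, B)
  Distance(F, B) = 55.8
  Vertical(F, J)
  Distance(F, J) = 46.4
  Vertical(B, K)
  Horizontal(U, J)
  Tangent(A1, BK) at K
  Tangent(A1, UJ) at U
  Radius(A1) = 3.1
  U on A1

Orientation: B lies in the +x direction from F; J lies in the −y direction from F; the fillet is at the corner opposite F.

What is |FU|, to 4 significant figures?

70.22

F is at the origin; F and B share the same y with |FB| = 55.8 and B on the +x side, so B = (55.80, 0.000). FJ is vertical with |FJ| = 46.4 and J on the −y side, so J = (0.000, -46.40). The virtual corner opposite F is at (55.80, -46.40). Tangency of A1 to BK means the radius DK is perpendicular to BK and since A1 is tangent to UJ there, DU ⟂ UJ, with radius 3.1, so the center D sits 3.1 in from both sides at D = (52.70, -43.30). That places the tangent points at K = (55.80, -43.30) on BK and U = (52.70, -46.40) on UJ. Then |FU| = |U − F| = 70.22.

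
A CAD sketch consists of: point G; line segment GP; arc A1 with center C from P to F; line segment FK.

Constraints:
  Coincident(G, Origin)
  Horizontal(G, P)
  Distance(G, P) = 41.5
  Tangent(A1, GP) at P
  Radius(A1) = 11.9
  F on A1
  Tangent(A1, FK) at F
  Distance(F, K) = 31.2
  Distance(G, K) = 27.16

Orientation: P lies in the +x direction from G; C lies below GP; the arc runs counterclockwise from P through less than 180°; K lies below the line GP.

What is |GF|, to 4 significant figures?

33.42

Checks: |CF| = 11.90 ✓; ∠(CF, FK) = 90.00° ✓; |FK| = 31.20 ✓; |GK| = 27.16 ✓.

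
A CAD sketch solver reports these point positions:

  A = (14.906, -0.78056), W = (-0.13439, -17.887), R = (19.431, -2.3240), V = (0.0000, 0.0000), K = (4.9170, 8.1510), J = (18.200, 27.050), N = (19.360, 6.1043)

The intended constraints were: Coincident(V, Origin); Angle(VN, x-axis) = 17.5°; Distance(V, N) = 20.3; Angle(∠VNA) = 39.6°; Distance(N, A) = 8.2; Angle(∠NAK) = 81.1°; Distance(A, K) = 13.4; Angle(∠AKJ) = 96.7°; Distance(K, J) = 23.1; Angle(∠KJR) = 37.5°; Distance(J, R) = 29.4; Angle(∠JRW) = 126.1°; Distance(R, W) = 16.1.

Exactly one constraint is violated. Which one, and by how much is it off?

Distance(R, W) = 16.1 — off by 8.90.

V = (0.00, 0.00) ✓; VN at 17.50° ✓; |VN| = 20.30 ✓; ∠VNA = 39.60° ✓; |NA| = 8.200 ✓; ∠NAK = 81.10° ✓; |AK| = 13.40 ✓; ∠AKJ = 96.70° ✓; |KJ| = 23.10 ✓; ∠KJR = 37.50° ✓; |JR| = 29.40 ✓; ∠JRW = 126.1° ✓; |RW| = 25.00 ✗.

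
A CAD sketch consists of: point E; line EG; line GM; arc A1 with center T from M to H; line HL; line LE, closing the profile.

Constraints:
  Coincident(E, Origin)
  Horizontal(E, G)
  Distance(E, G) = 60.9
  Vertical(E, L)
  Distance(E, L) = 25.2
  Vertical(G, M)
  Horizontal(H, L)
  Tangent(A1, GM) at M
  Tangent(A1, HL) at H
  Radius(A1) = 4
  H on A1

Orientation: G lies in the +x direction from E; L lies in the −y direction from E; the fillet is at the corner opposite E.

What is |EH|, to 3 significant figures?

62.2

E is at the origin; EG is horizontal with |EG| = 60.9 and G on the +x side, so G = (60.9, 0.00). E and L share the same x with |EL| = 25.2 and L on the −y side, so L = (0.00, -25.2). The virtual corner opposite E is at (60.9, -25.2). Since A1 is tangent to GM there, TM ⟂ GM and A1 meets HL tangentially, so TH is at right angles to HL, with radius 4.0, so the center T sits 4.0 in from both sides at T = (56.9, -21.2). That places the tangent points at M = (60.9, -21.2) on GM and H = (56.9, -25.2) on HL. Then |EH| = |H − E| = 62.2.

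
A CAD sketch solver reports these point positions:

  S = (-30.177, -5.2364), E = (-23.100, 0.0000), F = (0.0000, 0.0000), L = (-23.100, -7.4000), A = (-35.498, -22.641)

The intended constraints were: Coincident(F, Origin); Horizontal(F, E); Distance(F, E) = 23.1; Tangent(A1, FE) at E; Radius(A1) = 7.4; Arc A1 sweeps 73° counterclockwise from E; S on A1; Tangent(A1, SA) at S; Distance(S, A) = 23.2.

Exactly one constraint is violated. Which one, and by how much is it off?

Distance(S, A) = 23.2 — off by 5.00.

F = (0.00, 0.00) ✓; F.y = 0.00, E.y = 0.00 ✓; |FE| = 23.10 ✓; ∠(LE, EF) = 90.00° ✓; |LE| = 7.400 ✓; bearing(L→S) − bearing(L→E) = 73.00° ✓; |LS| = 7.400 ✓; ∠(LS, SA) = 90.00° ✓; |SA| = 18.20 ✗.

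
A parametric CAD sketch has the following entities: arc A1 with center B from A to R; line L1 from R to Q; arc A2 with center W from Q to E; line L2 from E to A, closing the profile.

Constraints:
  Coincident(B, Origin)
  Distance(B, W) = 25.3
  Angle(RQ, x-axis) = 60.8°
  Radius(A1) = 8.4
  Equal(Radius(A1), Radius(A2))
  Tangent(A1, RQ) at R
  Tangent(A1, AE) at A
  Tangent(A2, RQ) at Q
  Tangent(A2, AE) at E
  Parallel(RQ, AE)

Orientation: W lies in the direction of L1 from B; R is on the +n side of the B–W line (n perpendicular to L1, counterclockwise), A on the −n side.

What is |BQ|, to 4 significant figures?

26.66

The slot axis is L1's direction at 60.8°, so u = (cos 60.8°, sin 60.8°) = (0.4879, 0.8729) and n = (−sin 60.8°, cos 60.8°) = (-0.8729, 0.4879). B is at the origin and W lies 25.3 along u from B, so W = 25.3·u = (12.34, 22.08). Tangency of A1 to both parallel lines with radius 8.4 puts R and A at B ± 8.4·n: R = (-7.333, 4.098), A = (7.333, -4.098). Equal radii place Q and E the same way about W: Q = W + 8.4·n = (5.010, 26.18), E = W − 8.4·n = (19.68, 17.99). Then |BQ| = |Q − B| = 26.66.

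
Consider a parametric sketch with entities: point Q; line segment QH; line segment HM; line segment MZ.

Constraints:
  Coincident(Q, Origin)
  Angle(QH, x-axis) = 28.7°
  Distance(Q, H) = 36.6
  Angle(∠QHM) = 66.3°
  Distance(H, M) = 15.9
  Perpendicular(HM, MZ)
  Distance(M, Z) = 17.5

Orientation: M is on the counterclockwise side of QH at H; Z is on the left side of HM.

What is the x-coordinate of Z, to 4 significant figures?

8.829

Q is at the origin; QH runs at 28.7° with length 36.6, so H = 36.6·(cos 28.7°, sin 28.7°) = (32.10, 17.58). ∠QHM = 66.3°, so HM runs at 28.7° + (180° − 66.3°) = 142.4° from the x-axis; with |HM| = 15.9, M = H + 15.9·(cos 142.4°, sin 142.4°) = (19.51, 27.28). HM ⟂ MZ; with |MZ| = 17.5 on the left of HM, Z = M + 17.5·(-0.6101, -0.7923) = (8.829, 13.41). So Z.x = 8.829.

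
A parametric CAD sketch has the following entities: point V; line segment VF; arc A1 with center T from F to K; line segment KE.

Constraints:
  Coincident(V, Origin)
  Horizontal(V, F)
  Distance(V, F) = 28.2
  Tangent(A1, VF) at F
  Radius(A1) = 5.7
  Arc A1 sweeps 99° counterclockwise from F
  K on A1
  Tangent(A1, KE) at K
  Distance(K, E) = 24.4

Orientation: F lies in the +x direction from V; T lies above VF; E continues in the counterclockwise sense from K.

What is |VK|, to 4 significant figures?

34.47

Tangency of A1 to VF means the radius TF is perpendicular to VF, so T = F + (0, 5.7) = (28.20, 5.700). On A1, F sits at bearing -90° from T; a 99° counterclockwise sweep puts K at bearing 9°, so K = T + 5.7·(cos 9°, sin 9°) = (33.83, 6.592). Then |VK| = |K − V| = 34.47.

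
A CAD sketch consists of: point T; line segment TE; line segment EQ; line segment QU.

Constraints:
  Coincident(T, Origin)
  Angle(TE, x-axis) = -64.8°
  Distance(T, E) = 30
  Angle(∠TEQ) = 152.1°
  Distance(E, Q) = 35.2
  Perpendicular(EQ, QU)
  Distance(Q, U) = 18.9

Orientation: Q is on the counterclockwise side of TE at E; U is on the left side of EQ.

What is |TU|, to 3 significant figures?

61.9

T is at the origin; TE runs at -64.8° with length 30.0, so E = 30.0·(cos -64.8°, sin -64.8°) = (12.8, -27.1). ∠TEQ = 152.1°, so EQ runs at -64.8° + (180° − 152.1°) = -36.9° from the x-axis; with |EQ| = 35.2, Q = E + 35.2·(cos -36.9°, sin -36.9°) = (40.9, -48.3). EQ is perpendicular to QU; with |QU| = 18.9 on the left of EQ, U = Q + 18.9·(0.600, 0.800) = (52.3, -33.2). Then |TU| = |U − T| = 61.9.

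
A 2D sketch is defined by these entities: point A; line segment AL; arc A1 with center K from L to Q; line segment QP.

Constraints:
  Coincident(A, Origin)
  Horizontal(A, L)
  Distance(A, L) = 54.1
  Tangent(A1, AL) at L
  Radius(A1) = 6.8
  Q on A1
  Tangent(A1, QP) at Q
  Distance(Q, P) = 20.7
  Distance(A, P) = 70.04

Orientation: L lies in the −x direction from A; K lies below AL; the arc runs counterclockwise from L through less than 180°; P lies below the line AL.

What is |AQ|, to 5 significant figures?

60.972

A is at the origin; A and L share the same y with |AL| = 54.1 and L on the −x side, so L = (-54.100, 0.0000). The tangent condition forces KL to be normal to AL, so K = L + (0, -6.8) = (-54.100, -6.8000). Since KQ ⟂ QP (tangency), |KP| = √(6.8² + 20.7²) = 21.788 regardless of where Q sits on A1. So P lies on both circle(A, 70.04) and circle(K, 21.788); the below-AL intersection is P = (-65.218, -25.538). Q is the foot of the tangent from P: Q = (-60.739, -5.3286).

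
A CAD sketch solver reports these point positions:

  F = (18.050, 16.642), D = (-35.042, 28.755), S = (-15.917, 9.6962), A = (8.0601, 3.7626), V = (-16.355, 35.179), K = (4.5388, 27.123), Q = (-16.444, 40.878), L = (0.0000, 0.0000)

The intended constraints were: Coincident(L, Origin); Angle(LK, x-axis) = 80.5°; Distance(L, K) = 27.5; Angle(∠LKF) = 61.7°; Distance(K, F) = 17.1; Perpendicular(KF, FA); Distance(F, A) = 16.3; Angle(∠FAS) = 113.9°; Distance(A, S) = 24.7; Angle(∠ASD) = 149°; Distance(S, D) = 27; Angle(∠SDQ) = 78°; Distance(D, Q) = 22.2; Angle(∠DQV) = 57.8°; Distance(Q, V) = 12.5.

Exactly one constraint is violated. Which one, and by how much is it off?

Distance(Q, V) = 12.5 — off by 6.80.

L = (0.00, 0.00) ✓; LK at 80.50° ✓; |LK| = 27.50 ✓; ∠LKF = 61.70° ✓; |KF| = 17.10 ✓; ∠(KF, FA) = 90.00° ✓; |FA| = 16.30 ✓; ∠FAS = 113.9° ✓; |AS| = 24.70 ✓; ∠ASD = 149.0° ✓; |SD| = 27.00 ✓; ∠SDQ = 78.00° ✓; |DQ| = 22.20 ✓; ∠DQV = 57.80° ✓; |QV| = 5.700 ✗.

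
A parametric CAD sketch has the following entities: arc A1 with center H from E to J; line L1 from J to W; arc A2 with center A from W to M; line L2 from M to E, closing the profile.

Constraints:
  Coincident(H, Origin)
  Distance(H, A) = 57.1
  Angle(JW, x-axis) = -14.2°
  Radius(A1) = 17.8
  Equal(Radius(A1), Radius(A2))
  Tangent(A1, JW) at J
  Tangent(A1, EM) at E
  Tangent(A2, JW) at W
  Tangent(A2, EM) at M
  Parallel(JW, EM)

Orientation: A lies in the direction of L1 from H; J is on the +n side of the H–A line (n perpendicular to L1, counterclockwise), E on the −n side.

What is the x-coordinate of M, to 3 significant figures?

51.0

Tangency of A1 to both parallel lines with radius 17.8 puts J and E at H ± 17.8·n: J = (4.37, 17.3), E = (-4.37, -17.3). Equal radii place W and M the same way about A: W = A + 17.8·n = (59.7, 3.25), M = A − 17.8·n = (51.0, -31.3). So M.x = 51.0.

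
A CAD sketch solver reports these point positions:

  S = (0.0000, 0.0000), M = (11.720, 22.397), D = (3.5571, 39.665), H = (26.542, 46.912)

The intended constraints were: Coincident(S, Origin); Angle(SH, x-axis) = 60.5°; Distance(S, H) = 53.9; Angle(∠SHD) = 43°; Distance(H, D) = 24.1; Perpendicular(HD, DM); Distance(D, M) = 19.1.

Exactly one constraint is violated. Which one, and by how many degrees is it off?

Perpendicular(HD, DM) — off by 7.80°.

S = (0.00, 0.00) ✓; SH at 60.50° ✓; |SH| = 53.90 ✓; ∠SHD = 43.00° ✓; |HD| = 24.10 ✓; ∠(HD, DM) = 97.80° ✗; |DM| = 19.10 ✓.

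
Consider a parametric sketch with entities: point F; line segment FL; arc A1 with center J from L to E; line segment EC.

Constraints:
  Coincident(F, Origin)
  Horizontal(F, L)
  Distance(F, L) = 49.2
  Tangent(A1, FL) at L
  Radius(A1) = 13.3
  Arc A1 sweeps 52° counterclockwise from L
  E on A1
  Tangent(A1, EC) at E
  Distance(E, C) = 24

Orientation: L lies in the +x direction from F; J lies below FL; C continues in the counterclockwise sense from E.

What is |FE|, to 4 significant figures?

39.06

Tangency of A1 to FL means the radius JL is perpendicular to FL, so J = L + (0, -13.3) = (49.20, -13.30). On A1, L sits at bearing 90° from J; a 52° counterclockwise sweep puts E at bearing 142°, so E = J + 13.3·(cos 142°, sin 142°) = (38.72, -5.112). Then |FE| = |E − F| = 39.06.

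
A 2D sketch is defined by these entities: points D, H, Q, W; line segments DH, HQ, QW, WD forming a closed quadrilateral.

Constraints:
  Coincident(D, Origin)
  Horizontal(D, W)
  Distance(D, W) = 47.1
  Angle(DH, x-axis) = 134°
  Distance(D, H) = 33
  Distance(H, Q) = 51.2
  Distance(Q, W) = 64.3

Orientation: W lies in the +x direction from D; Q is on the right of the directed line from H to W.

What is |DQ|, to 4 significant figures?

28.66

Checks: |HQ| = 51.20 ✓; |QW| = 64.30 ✓.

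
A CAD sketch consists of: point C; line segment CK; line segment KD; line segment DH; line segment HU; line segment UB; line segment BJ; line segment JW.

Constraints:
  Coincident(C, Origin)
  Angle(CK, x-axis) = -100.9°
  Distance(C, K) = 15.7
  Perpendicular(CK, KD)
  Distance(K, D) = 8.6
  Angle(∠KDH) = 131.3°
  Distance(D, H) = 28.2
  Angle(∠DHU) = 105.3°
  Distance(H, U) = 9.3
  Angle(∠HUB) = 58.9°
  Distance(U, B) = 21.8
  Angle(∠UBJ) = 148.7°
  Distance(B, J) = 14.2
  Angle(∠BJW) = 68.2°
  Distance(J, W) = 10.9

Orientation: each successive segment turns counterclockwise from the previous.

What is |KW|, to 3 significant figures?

23.8

C is at the origin; CK runs at -100.9° with length 15.7, so K = (-2.97, -15.4). CK ⟂ KD, so KD runs at -10.9°; with |KD| = 8.6, D = (5.48, -17.0). ∠KDH = 131.3° gives DH at 37.8° from the x-axis; with |DH| = 28.2, H = (27.8, 0.241). ∠DHU = 105.3° gives HU at 112° from the x-axis; with |HU| = 9.3, U = (24.2, 8.83). ∠HUB = 58.9° gives UB at -126° from the x-axis; with |UB| = 21.8, B = (11.3, -8.71). ∠UBJ = 148.7° gives BJ at -95.1° from the x-axis; with |BJ| = 14.2, J = (10.0, -22.9). ∠BJW = 68.2° gives JW at 16.7° from the x-axis; with |JW| = 10.9, W = (20.4, -19.7). Then |KW| = |W − K| = 23.8.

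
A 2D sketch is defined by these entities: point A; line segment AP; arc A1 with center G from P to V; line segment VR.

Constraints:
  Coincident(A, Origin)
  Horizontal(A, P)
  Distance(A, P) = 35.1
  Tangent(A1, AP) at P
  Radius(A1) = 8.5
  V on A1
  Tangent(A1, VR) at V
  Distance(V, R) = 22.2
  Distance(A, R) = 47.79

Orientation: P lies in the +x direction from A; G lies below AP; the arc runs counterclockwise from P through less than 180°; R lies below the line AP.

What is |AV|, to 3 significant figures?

29.5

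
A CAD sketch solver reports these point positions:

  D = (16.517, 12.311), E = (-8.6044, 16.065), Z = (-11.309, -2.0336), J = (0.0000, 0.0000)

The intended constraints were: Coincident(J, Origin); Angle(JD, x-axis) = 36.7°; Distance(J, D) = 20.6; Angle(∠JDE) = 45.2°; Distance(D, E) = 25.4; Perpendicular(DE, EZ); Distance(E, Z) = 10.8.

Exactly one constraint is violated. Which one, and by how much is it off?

Distance(E, Z) = 10.8 — off by 7.50.

J = (0.00, 0.00) ✓; JD at 36.70° ✓; |JD| = 20.60 ✓; ∠JDE = 45.20° ✓; |DE| = 25.40 ✓; ∠(DE, EZ) = 90.00° ✓; |EZ| = 18.30 ✗.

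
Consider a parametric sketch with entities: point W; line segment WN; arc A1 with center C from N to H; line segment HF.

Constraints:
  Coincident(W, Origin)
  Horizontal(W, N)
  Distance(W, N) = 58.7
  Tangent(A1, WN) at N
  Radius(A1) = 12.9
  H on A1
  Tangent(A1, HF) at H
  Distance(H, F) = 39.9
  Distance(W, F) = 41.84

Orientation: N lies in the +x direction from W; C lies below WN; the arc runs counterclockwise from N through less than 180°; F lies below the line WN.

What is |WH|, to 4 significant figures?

49.08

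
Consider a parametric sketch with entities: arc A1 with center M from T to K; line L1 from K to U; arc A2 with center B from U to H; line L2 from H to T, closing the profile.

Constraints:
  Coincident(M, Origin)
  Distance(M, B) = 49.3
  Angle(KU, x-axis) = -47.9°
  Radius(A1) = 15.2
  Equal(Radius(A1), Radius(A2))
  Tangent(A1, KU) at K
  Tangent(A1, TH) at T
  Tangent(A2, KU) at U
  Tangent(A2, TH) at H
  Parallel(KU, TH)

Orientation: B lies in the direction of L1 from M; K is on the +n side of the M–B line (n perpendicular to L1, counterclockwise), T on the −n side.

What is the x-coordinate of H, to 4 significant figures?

21.77

The slot axis is L1's direction at -47.9°, so u = (cos -47.9°, sin -47.9°) = (0.6704, -0.7420) and n = (−sin -47.9°, cos -47.9°) = (0.7420, 0.6704). M is at the origin and B lies 49.3 along u from M, so B = 49.3·u = (33.05, -36.58). Tangency of A1 to both parallel lines with radius 15.2 puts K and T at M ± 15.2·n: K = (11.28, 10.19), T = (-11.28, -10.19). Equal radii place U and H the same way about B: U = B + 15.2·n = (44.33, -26.39), H = B − 15.2·n = (21.77, -46.77). So H.x = 21.77.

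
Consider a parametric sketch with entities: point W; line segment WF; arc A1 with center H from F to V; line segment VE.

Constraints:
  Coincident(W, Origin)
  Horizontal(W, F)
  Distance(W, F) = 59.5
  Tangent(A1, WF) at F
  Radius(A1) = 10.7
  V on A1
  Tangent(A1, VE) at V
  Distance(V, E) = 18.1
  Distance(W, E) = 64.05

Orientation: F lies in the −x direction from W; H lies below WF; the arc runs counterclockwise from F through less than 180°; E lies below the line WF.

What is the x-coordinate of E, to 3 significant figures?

-55.8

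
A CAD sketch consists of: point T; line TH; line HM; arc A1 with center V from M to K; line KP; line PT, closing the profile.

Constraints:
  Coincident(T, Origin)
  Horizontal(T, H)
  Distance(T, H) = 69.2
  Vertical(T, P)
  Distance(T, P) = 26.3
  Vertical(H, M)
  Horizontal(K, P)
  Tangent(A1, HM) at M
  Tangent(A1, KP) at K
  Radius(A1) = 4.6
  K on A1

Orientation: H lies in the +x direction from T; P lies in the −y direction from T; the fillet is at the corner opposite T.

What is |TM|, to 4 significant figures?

72.52

T is at the origin; TH is horizontal with |TH| = 69.2 and H on the +x side, so H = (69.20, 0.000). T and P share the same x with |TP| = 26.3 and P on the −y side, so P = (0.000, -26.30). The virtual corner opposite T is at (69.20, -26.30). Since A1 is tangent to HM there, VM ⟂ HM and tangency of A1 to KP means the radius VK is perpendicular to KP, with radius 4.6, so the center V sits 4.6 in from both sides at V = (64.60, -21.70). That places the tangent points at M = (69.20, -21.70) on HM and K = (64.60, -26.30) on KP. Then |TM| = |M − T| = 72.52.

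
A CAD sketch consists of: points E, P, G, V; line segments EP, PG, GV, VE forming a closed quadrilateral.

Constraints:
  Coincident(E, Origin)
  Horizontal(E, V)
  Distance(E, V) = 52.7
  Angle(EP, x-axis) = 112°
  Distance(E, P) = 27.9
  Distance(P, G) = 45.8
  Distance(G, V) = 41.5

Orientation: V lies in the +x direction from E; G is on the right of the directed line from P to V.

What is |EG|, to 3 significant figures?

18.8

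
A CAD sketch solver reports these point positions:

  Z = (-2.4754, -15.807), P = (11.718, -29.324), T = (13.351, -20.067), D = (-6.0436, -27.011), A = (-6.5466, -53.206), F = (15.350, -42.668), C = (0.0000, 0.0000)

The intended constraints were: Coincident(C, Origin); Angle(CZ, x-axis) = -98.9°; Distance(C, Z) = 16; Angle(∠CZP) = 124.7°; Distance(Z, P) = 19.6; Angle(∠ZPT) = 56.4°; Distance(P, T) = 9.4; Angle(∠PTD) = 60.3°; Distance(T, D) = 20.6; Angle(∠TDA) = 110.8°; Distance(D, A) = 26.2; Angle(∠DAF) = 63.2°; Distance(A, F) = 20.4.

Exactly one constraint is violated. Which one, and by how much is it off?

Distance(A, F) = 20.4 — off by 3.90.

C = (0.00, 0.00) ✓; CZ at -98.90° ✓; |CZ| = 16.00 ✓; ∠CZP = 124.7° ✓; |ZP| = 19.60 ✓; ∠ZPT = 56.40° ✓; |PT| = 9.400 ✓; ∠PTD = 60.30° ✓; |TD| = 20.60 ✓; ∠TDA = 110.8° ✓; |DA| = 26.20 ✓; ∠DAF = 63.20° ✓; |AF| = 24.30 ✗.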